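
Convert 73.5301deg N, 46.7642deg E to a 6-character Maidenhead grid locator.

Add 180° to longitude and 90° to latitude: 226.7642, 163.5301.
Field (20°×10°, letters A–R): lon ⌊226.7642/20⌋ = 11 → L; lat ⌊163.5301/10⌋ = 16 → Q.
Square (2°×1°, digits 0–9): lon ⌊6.7642/2⌋ = 3; lat ⌊3.5301/1⌋ = 3.
Subsquare (5′×2.5′, letters a–x): lon ⌊0.7642/0.0833333⌋ = 9 → j; lat ⌊0.5301/0.0416667⌋ = 12 → m.

LQ33jm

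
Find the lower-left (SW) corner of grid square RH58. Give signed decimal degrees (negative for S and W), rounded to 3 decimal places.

Field R=17, H=7: +17·20° lon, +7·10° lat → SW at lon 160°, lat -20°.
Square 5, 8: +5·2° lon, +8·1° lat → SW at lon 170°, lat -12°.
latitude -12.000, longitude 170.000.

-12.000, 170.000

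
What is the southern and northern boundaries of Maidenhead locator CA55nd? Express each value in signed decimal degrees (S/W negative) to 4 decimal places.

-84.8750, -84.8333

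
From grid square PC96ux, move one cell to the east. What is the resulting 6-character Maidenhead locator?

Longitude subsquare u = 20; +1 → 21 = v.
The latitude characters are unchanged.

PC96vx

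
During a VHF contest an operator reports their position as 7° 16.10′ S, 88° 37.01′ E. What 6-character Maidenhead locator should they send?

NI42hr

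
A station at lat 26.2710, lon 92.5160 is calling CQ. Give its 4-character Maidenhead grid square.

Add 180° to longitude and 90° to latitude: 272.52, 116.27.
Field: lon ⌊272.52/20⌋ = 13 → N; lat ⌊116.27/10⌋ = 11 → L.
Square: lon ⌊12.52/2⌋ = 6; lat ⌊6.27/1⌋ = 6.

NL66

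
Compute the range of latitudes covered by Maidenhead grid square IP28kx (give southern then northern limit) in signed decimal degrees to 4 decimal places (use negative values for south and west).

68.9583, 69.0000

Field I=8, P=15: +8·20° lon, +15·10° lat → SW at lon -20°, lat 60°.
Square 2, 8: +2·2° lon, +8·1° lat → SW at lon -16°, lat 68°.
Subsquare k=10, x=23: +10·0.0833333° lon, +23·0.0416667° lat → SW at lon -15.1667°, lat 68.9583°.
Cell spans 0.0833333° lon × 0.0416667° lat.
south 68.9583, north 69.0000.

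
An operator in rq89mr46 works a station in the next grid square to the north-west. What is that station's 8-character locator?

RQ89mr37

Longitude extended square 4; −1 → 3.
Latitude extended square 6; +1 → 7.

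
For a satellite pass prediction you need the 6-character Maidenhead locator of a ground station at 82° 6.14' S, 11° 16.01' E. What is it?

JA57pv

Offset from 180°W / 90°S: lon 191.2668°, lat 7.8977°.
Field: 191.2668/20 → 9 → J, 7.8977/10 → 0 → A; chars JA.
Square: 11.2668/2 → 5, 7.8977/1 → 7; chars 57.
Subsquare: 1.2668/0.0833333 → 15 → p, 0.8977/0.0416667 → 21 → v; chars pv.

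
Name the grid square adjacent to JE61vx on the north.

JE62va

Latitude subsquare x = 23; +1 → 24, wraps to 0 = a, carry into square.
Latitude square 1; +1 → 2.
The longitude characters are unchanged.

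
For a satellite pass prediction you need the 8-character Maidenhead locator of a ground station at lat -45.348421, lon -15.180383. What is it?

IE24jp86

Offset from 180°W / 90°S: lon 164.81962°, lat 44.65158°.
Field (20°×10°, letters A–R): lon ⌊164.81962/20⌋ = 8 → I; lat ⌊44.65158/10⌋ = 4 → E.
Square (2°×1°, digits 0–9): lon ⌊4.81962/2⌋ = 2; lat ⌊4.65158/1⌋ = 4.
Subsquare (5′×2.5′, letters a–x): lon ⌊0.81962/0.0833333⌋ = 9 → j; lat ⌊0.65158/0.0416667⌋ = 15 → p.
Extended square (30″×15″, digits 0–9): lon ⌊0.06962/0.00833333⌋ = 8; lat ⌊0.02658/0.00416667⌋ = 6.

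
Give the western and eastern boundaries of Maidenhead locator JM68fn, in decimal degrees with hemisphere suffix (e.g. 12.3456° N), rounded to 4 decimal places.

12.4167° E, 12.5000° E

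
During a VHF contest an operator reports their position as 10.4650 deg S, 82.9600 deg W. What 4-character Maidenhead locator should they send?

EH89

Offset from 180°W / 90°S: lon 97.04°, lat 79.53°.
Field: lon ⌊97.04/20⌋ = 4 → E; lat ⌊79.53/10⌋ = 7 → H.
Square: lon ⌊17.04/2⌋ = 8; lat ⌊9.53/1⌋ = 9.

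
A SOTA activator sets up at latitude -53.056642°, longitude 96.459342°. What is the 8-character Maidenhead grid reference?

ND86fw56

Add 180° to longitude and 90° to latitude: 276.45934, 36.94336.
Field: 276.45934/20 → 13 → N, 36.94336/10 → 3 → D; chars ND.
Square: 16.45934/2 → 8, 6.94336/1 → 6; chars 86.
Subsquare: 0.45934/0.0833333 → 5 → f, 0.94336/0.0416667 → 22 → w; chars fw.
Extended square: 0.04268/0.00833333 → 5, 0.02669/0.00416667 → 6; chars 56.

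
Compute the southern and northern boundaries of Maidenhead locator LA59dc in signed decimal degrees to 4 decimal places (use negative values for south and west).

Field L=11, A=0: +11·20° lon, +0·10° lat → SW at lon 40°, lat -90°.
Square 5, 9: +5·2° lon, +9·1° lat → SW at lon 50°, lat -81°.
Subsquare d=3, c=2: +3·0.0833333° lon, +2·0.0416667° lat → SW at lon 50.25°, lat -80.9167°.
Cell spans 0.0833333° lon × 0.0416667° lat.
south -80.9167, north -80.8750.

-80.9167, -80.8750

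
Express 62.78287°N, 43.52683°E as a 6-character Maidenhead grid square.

LP12ss

Offset from 180°W / 90°S: lon 223.5268°, lat 152.7829°.
Field: lon ⌊223.5268/20⌋ = 11 → L; lat ⌊152.7829/10⌋ = 15 → P.
Square: lon ⌊3.5268/2⌋ = 1; lat ⌊2.7829/1⌋ = 2.
Subsquare: lon ⌊1.5268/0.0833333⌋ = 18 → s; lat ⌊0.7829/0.0416667⌋ = 18 → s.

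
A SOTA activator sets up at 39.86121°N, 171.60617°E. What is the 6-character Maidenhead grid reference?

Offset from 180°W / 90°S: lon 351.6062°, lat 129.8612°.
Field: lon ⌊351.6062/20⌋ = 17 → R; lat ⌊129.8612/10⌋ = 12 → M.
Square: lon ⌊11.6062/2⌋ = 5; lat ⌊9.8612/1⌋ = 9.
Subsquare: lon ⌊1.6062/0.0833333⌋ = 19 → t; lat ⌊0.8612/0.0416667⌋ = 20 → u.

RM59tu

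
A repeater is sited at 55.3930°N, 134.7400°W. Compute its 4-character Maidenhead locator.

CO25

Shift to the Maidenhead origin (180°W, 90°S): lon 45.26, lat 145.39.
Field: 45.26/20 → 2 → C, 145.39/10 → 14 → O; chars CO.
Square: 5.26/2 → 2, 5.39/1 → 5; chars 25.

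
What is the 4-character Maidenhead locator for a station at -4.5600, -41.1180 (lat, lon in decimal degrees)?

Shift to the Maidenhead origin (180°W, 90°S): lon 138.88, lat 85.44.
Field: 138.88/20 → 6 → G, 85.44/10 → 8 → I; chars GI.
Square: 18.88/2 → 9, 5.44/1 → 5; chars 95.

GI95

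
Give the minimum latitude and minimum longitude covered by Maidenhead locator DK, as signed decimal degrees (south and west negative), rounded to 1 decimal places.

10.0, -120.0

Field D=3, K=10: +3·20° lon, +10·10° lat → SW at lon -120°, lat 10°.
latitude 10.0, longitude -120.0.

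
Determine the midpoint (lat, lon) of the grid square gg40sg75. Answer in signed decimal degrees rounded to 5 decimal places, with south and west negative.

Field G=6, G=6: +6·20° lon, +6·10° lat → SW at lon -60°, lat -30°.
Square 4, 0: +4·2° lon, +0·1° lat → SW at lon -52°, lat -30°.
Subsquare s=18, g=6: +18·0.0833333° lon, +6·0.0416667° lat → SW at lon -50.5°, lat -29.75°.
Extended square 7, 5: +7·0.00833333° lon, +5·0.00416667° lat → SW at lon -50.4417°, lat -29.7292°.
Cell spans 0.00833333° lon × 0.00416667° lat. Centre is SW corner plus half of each.
latitude -29.72708, longitude -50.43750.

-29.72708, -50.43750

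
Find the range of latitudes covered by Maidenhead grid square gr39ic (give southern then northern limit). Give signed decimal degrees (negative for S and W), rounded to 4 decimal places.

89.0833, 89.1250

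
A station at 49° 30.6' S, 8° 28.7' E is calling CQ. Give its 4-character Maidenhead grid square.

JE40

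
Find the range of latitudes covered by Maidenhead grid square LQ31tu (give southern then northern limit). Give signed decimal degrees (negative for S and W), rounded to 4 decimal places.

71.8333, 71.8750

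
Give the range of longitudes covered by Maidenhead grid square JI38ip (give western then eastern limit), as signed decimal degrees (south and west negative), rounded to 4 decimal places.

6.6667, 6.7500

Field J=9, I=8: +9·20° lon, +8·10° lat → SW at lon 0°, lat -10°.
Square 3, 8: +3·2° lon, +8·1° lat → SW at lon 6°, lat -2°.
Subsquare i=8, p=15: +8·0.0833333° lon, +15·0.0416667° lat → SW at lon 6.66667°, lat -1.375°.
Cell spans 0.0833333° lon × 0.0416667° lat.
west 6.6667, east 6.7500.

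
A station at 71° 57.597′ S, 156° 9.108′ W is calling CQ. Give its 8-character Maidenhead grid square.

BB18wa19

Offset from 180°W / 90°S: lon 23.84820°, lat 18.04005°.
Field: 23.84820/20 → 1 → B, 18.04005/10 → 1 → B; chars BB.
Square: 3.84820/2 → 1, 8.04005/1 → 8; chars 18.
Subsquare: 1.84820/0.0833333 → 22 → w, 0.04005/0.0416667 → 0 → a; chars wa.
Extended square: 0.01487/0.00833333 → 1, 0.04005/0.00416667 → 9; chars 19.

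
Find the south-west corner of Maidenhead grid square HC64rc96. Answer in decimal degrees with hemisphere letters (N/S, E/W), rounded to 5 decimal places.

65.89167° S, 26.50833° W

Field H=7, C=2: +7·20° lon, +2·10° lat → SW at lon -40°, lat -70°.
Square 6, 4: +6·2° lon, +4·1° lat → SW at lon -28°, lat -66°.
Subsquare r=17, c=2: +17·0.0833333° lon, +2·0.0416667° lat → SW at lon -26.5833°, lat -65.9167°.
Extended square 9, 6: +9·0.00833333° lon, +6·0.00416667° lat → SW at lon -26.5083°, lat -65.8917°.
latitude 65.89167° S, longitude 26.50833° W.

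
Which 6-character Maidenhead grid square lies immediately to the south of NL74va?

NL73vx

Latitude subsquare a = 0; −1 → -1, wraps to 23 = x, carry into square.
Latitude square 4; −1 → 3.
The longitude characters are unchanged.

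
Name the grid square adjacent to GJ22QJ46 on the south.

GJ22qj45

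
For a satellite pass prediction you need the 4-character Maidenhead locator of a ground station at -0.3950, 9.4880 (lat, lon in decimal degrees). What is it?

Add 180° to longitude and 90° to latitude: 189.49, 89.61.
Field: lon ⌊189.49/20⌋ = 9 → J; lat ⌊89.61/10⌋ = 8 → I.
Square: lon ⌊9.49/2⌋ = 4; lat ⌊9.61/1⌋ = 9.

JI49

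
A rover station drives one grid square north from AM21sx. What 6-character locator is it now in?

AM22sa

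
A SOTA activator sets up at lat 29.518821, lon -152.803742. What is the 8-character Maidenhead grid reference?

Offset from 180°W / 90°S: lon 27.19626°, lat 119.51882°.
Field: lon ⌊27.19626/20⌋ = 1 → B; lat ⌊119.51882/10⌋ = 11 → L.
Square: lon ⌊7.19626/2⌋ = 3; lat ⌊9.51882/1⌋ = 9.
Subsquare: lon ⌊1.19626/0.0833333⌋ = 14 → o; lat ⌊0.51882/0.0416667⌋ = 12 → m.
Extended square: lon ⌊0.02959/0.00833333⌋ = 3; lat ⌊0.01882/0.00416667⌋ = 4.

BL39om34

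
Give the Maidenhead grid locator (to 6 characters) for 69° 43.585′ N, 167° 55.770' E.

RP39xr

Offset from 180°W / 90°S: lon 347.9295°, lat 159.7264°.
Field: 347.9295/20 → 17 → R, 159.7264/10 → 15 → P; chars RP.
Square: 7.9295/2 → 3, 9.7264/1 → 9; chars 39.
Subsquare: 1.9295/0.0833333 → 23 → x, 0.7264/0.0416667 → 17 → r; chars xr.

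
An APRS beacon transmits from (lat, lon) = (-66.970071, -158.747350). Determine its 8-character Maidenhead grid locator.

BC03pa07

Offset from 180°W / 90°S: lon 21.25265°, lat 23.02993°.
Field (20°×10°, letters A–R): lon ⌊21.25265/20⌋ = 1 → B; lat ⌊23.02993/10⌋ = 2 → C.
Square (2°×1°, digits 0–9): lon ⌊1.25265/2⌋ = 0; lat ⌊3.02993/1⌋ = 3.
Subsquare (5′×2.5′, letters a–x): lon ⌊1.25265/0.0833333⌋ = 15 → p; lat ⌊0.02993/0.0416667⌋ = 0 → a.
Extended square (30″×15″, digits 0–9): lon ⌊0.00265/0.00833333⌋ = 0; lat ⌊0.02993/0.00416667⌋ = 7.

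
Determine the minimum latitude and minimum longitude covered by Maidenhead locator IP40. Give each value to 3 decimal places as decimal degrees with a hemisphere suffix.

Field I=8, P=15: +8·20° lon, +15·10° lat → SW at lon -20°, lat 60°.
Square 4, 0: +4·2° lon, +0·1° lat → SW at lon -12°, lat 60°.
latitude 60.000° N, longitude 12.000° W.

60.000° N, 12.000° W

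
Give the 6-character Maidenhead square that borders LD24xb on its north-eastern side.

LD34ac

Longitude subsquare x = 23; +1 → 24, wraps to 0 = a, carry into square.
Longitude square 2; +1 → 3.
Latitude subsquare b = 1; +1 → 2 = c.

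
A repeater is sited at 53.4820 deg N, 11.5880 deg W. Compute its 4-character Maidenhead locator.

Shift to the Maidenhead origin (180°W, 90°S): lon 168.41, lat 143.48.
Field (20°×10°, letters A–R): lon ⌊168.41/20⌋ = 8 → I; lat ⌊143.48/10⌋ = 14 → O.
Square (2°×1°, digits 0–9): lon ⌊8.41/2⌋ = 4; lat ⌊3.48/1⌋ = 3.

IO43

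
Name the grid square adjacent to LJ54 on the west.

LJ44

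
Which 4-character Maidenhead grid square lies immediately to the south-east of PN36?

Longitude square 3; +1 → 4.
Latitude square 6; −1 → 5.

PN45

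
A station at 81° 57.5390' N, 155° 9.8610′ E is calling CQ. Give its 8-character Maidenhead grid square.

QR71nx90

Add 180° to longitude and 90° to latitude: 335.16435, 171.95898.
Field: 335.16435/20 → 16 → Q, 171.95898/10 → 17 → R; chars QR.
Square: 15.16435/2 → 7, 1.95898/1 → 1; chars 71.
Subsquare: 1.16435/0.0833333 → 13 → n, 0.95898/0.0416667 → 23 → x; chars nx.
Extended square: 0.08102/0.00833333 → 9, 0.00065/0.00416667 → 0; chars 90.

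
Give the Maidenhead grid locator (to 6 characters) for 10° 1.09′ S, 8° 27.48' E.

JH49fx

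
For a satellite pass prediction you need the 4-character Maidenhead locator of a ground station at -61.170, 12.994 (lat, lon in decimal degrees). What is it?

Add 180° to longitude and 90° to latitude: 192.99, 28.83.
Field: lon ⌊192.99/20⌋ = 9 → J; lat ⌊28.83/10⌋ = 2 → C.
Square: lon ⌊12.99/2⌋ = 6; lat ⌊8.83/1⌋ = 8.

JC68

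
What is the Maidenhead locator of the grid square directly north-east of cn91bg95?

Longitude extended square 9; +1 → 10, wraps to 0, carry into subsquare.
Longitude subsquare b = 1; +1 → 2 = c.
Latitude extended square 5; +1 → 6.

CN91cg06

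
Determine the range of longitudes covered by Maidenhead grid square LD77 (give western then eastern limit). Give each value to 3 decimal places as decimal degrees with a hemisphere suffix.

54.000° E, 56.000° E

Field L=11, D=3: +11·20° lon, +3·10° lat → SW at lon 40°, lat -60°.
Square 7, 7: +7·2° lon, +7·1° lat → SW at lon 54°, lat -53°.
Cell spans 2° lon × 1° lat.
west 54.000° E, east 56.000° E.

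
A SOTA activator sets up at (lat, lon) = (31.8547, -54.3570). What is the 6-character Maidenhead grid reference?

GM21tu

Add 180° to longitude and 90° to latitude: 125.6430, 121.8547.
Field (20°×10°, letters A–R): 125.6430/20 → 6 → G, 121.8547/10 → 12 → M; chars GM.
Square (2°×1°, digits 0–9): 5.6430/2 → 2, 1.8547/1 → 1; chars 21.
Subsquare (5′×2.5′, letters a–x): 1.6430/0.0833333 → 19 → t, 0.8547/0.0416667 → 20 → u; chars tu.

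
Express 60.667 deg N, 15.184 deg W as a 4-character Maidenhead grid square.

IP20

Shift to the Maidenhead origin (180°W, 90°S): lon 164.82, lat 150.67.
Field (20°×10°, letters A–R): 164.82/20 → 8 → I, 150.67/10 → 15 → P; chars IP.
Square (2°×1°, digits 0–9): 4.82/2 → 2, 0.67/1 → 0; chars 20.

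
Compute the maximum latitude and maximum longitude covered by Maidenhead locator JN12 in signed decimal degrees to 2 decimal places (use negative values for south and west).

Field J=9, N=13: +9·20° lon, +13·10° lat → SW at lon 0°, lat 40°.
Square 1, 2: +1·2° lon, +2·1° lat → SW at lon 2°, lat 42°.
Cell spans 2° lon × 1° lat. NE corner is SW corner plus one full cell.
latitude 43.00, longitude 4.00.

43.00, 4.00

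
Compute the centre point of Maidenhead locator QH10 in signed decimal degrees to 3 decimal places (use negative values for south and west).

-19.500, 143.000

Field Q=16, H=7: +16·20° lon, +7·10° lat → SW at lon 140°, lat -20°.
Square 1, 0: +1·2° lon, +0·1° lat → SW at lon 142°, lat -20°.
Cell spans 2° lon × 1° lat. Centre is SW corner plus half of each.
latitude -19.500, longitude 143.000.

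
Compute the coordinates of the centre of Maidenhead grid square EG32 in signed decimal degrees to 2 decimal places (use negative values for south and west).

Field E=4, G=6: +4·20° lon, +6·10° lat → SW at lon -100°, lat -30°.
Square 3, 2: +3·2° lon, +2·1° lat → SW at lon -94°, lat -28°.
Cell spans 2° lon × 1° lat. Centre is SW corner plus half of each.
latitude -27.50, longitude -93.00.

-27.50, -93.00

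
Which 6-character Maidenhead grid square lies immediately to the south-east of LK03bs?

Longitude subsquare b = 1; +1 → 2 = c.
Latitude subsquare s = 18; −1 → 17 = r.

LK03cr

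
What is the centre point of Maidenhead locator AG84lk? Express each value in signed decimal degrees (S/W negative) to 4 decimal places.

-25.5625, -163.0417

Field A=0, G=6: +0·20° lon, +6·10° lat → SW at lon -180°, lat -30°.
Square 8, 4: +8·2° lon, +4·1° lat → SW at lon -164°, lat -26°.
Subsquare l=11, k=10: +11·0.0833333° lon, +10·0.0416667° lat → SW at lon -163.083°, lat -25.5833°.
Cell spans 0.0833333° lon × 0.0416667° lat. Centre is SW corner plus half of each.
latitude -25.5625, longitude -163.0417.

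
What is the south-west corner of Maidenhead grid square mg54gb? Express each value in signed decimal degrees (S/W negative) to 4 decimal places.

-25.9583, 70.5000

Field M=12, G=6: +12·20° lon, +6·10° lat → SW at lon 60°, lat -30°.
Square 5, 4: +5·2° lon, +4·1° lat → SW at lon 70°, lat -26°.
Subsquare g=6, b=1: +6·0.0833333° lon, +1·0.0416667° lat → SW at lon 70.5°, lat -25.9583°.
latitude -25.9583, longitude 70.5000.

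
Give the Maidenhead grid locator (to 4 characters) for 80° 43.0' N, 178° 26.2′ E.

RR90

Shift to the Maidenhead origin (180°W, 90°S): lon 358.44, lat 170.72.
Field (20°×10°, letters A–R): 358.44/20 → 17 → R, 170.72/10 → 17 → R; chars RR.
Square (2°×1°, digits 0–9): 18.44/2 → 9, 0.72/1 → 0; chars 90.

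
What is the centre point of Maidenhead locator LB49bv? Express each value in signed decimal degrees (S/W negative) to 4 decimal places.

Field L=11, B=1: +11·20° lon, +1·10° lat → SW at lon 40°, lat -80°.
Square 4, 9: +4·2° lon, +9·1° lat → SW at lon 48°, lat -71°.
Subsquare b=1, v=21: +1·0.0833333° lon, +21·0.0416667° lat → SW at lon 48.0833°, lat -70.125°.
Cell spans 0.0833333° lon × 0.0416667° lat. Centre is SW corner plus half of each.
latitude -70.1042, longitude 48.1250.

-70.1042, 48.1250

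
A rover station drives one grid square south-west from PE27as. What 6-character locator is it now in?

PE17xr

Longitude subsquare a = 0; −1 → -1, wraps to 23 = x, carry into square.
Longitude square 2; −1 → 1.
Latitude subsquare s = 18; −1 → 17 = r.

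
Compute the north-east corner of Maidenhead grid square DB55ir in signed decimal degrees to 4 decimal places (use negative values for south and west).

Field D=3, B=1: +3·20° lon, +1·10° lat → SW at lon -120°, lat -80°.
Square 5, 5: +5·2° lon, +5·1° lat → SW at lon -110°, lat -75°.
Subsquare i=8, r=17: +8·0.0833333° lon, +17·0.0416667° lat → SW at lon -109.333°, lat -74.2917°.
Cell spans 0.0833333° lon × 0.0416667° lat. NE corner is SW corner plus one full cell.
latitude -74.2500, longitude -109.2500.

-74.2500, -109.2500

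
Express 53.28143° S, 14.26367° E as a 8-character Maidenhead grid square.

JD76dr12

Shift to the Maidenhead origin (180°W, 90°S): lon 194.26367, lat 36.71857.
Field: lon ⌊194.26367/20⌋ = 9 → J; lat ⌊36.71857/10⌋ = 3 → D.
Square: lon ⌊14.26367/2⌋ = 7; lat ⌊6.71857/1⌋ = 6.
Subsquare: lon ⌊0.26367/0.0833333⌋ = 3 → d; lat ⌊0.71857/0.0416667⌋ = 17 → r.
Extended square: lon ⌊0.01367/0.00833333⌋ = 1; lat ⌊0.01024/0.00416667⌋ = 2.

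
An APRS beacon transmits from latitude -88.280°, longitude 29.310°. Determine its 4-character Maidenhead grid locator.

KA41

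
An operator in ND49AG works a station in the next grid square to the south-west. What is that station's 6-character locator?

ND39xf

Longitude subsquare a = 0; −1 → -1, wraps to 23 = x, carry into square.
Longitude square 4; −1 → 3.
Latitude subsquare g = 6; −1 → 5 = f.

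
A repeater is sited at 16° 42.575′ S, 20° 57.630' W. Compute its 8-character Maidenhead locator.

HH93mg49

Offset from 180°W / 90°S: lon 159.03950°, lat 73.29042°.
Field: lon ⌊159.03950/20⌋ = 7 → H; lat ⌊73.29042/10⌋ = 7 → H.
Square: lon ⌊19.03950/2⌋ = 9; lat ⌊3.29042/1⌋ = 3.
Subsquare: lon ⌊1.03950/0.0833333⌋ = 12 → m; lat ⌊0.29042/0.0416667⌋ = 6 → g.
Extended square: lon ⌊0.03950/0.00833333⌋ = 4; lat ⌊0.04042/0.00416667⌋ = 9.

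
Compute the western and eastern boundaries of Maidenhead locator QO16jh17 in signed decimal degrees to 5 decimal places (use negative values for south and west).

142.75833, 142.76667

Field Q=16, O=14: +16·20° lon, +14·10° lat → SW at lon 140°, lat 50°.
Square 1, 6: +1·2° lon, +6·1° lat → SW at lon 142°, lat 56°.
Subsquare j=9, h=7: +9·0.0833333° lon, +7·0.0416667° lat → SW at lon 142.75°, lat 56.2917°.
Extended square 1, 7: +1·0.00833333° lon, +7·0.00416667° lat → SW at lon 142.758°, lat 56.3208°.
Cell spans 0.00833333° lon × 0.00416667° lat.
west 142.75833, east 142.76667.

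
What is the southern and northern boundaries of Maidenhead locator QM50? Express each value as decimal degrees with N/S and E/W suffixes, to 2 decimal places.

30.00° N, 31.00° N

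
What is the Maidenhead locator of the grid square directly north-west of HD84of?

HD84ng

Longitude subsquare o = 14; −1 → 13 = n.
Latitude subsquare f = 5; +1 → 6 = g.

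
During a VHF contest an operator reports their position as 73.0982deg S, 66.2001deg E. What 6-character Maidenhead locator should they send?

MB36cv

Offset from 180°W / 90°S: lon 246.2001°, lat 16.9018°.
Field: lon ⌊246.2001/20⌋ = 12 → M; lat ⌊16.9018/10⌋ = 1 → B.
Square: lon ⌊6.2001/2⌋ = 3; lat ⌊6.9018/1⌋ = 6.
Subsquare: lon ⌊0.2001/0.0833333⌋ = 2 → c; lat ⌊0.9018/0.0416667⌋ = 21 → v.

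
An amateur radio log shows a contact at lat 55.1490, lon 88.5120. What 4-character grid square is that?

Shift to the Maidenhead origin (180°W, 90°S): lon 268.51, lat 145.15.
Field: 268.51/20 → 13 → N, 145.15/10 → 14 → O; chars NO.
Square: 8.51/2 → 4, 5.15/1 → 5; chars 45.

NO45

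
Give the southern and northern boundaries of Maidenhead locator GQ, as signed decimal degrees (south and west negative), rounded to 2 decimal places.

Field G=6, Q=16: +6·20° lon, +16·10° lat → SW at lon -60°, lat 70°.
Cell spans 20° lon × 10° lat.
south 70.00, north 80.00.

70.00, 80.00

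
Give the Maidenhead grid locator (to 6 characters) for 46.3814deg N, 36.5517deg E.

KN86gj

Shift to the Maidenhead origin (180°W, 90°S): lon 216.5517, lat 136.3814.
Field: lon ⌊216.5517/20⌋ = 10 → K; lat ⌊136.3814/10⌋ = 13 → N.
Square: lon ⌊16.5517/2⌋ = 8; lat ⌊6.3814/1⌋ = 6.
Subsquare: lon ⌊0.5517/0.0833333⌋ = 6 → g; lat ⌊0.3814/0.0416667⌋ = 9 → j.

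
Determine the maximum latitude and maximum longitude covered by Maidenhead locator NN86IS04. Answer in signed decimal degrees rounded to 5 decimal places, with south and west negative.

Field N=13, N=13: +13·20° lon, +13·10° lat → SW at lon 80°, lat 40°.
Square 8, 6: +8·2° lon, +6·1° lat → SW at lon 96°, lat 46°.
Subsquare i=8, s=18: +8·0.0833333° lon, +18·0.0416667° lat → SW at lon 96.6667°, lat 46.75°.
Extended square 0, 4: +0·0.00833333° lon, +4·0.00416667° lat → SW at lon 96.6667°, lat 46.7667°.
Cell spans 0.00833333° lon × 0.00416667° lat. NE corner is SW corner plus one full cell.
latitude 46.77083, longitude 96.67500.

46.77083, 96.67500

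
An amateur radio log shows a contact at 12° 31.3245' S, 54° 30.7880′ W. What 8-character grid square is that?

Add 180° to longitude and 90° to latitude: 125.48687, 77.47792.
Field: 125.48687/20 → 6 → G, 77.47792/10 → 7 → H; chars GH.
Square: 5.48687/2 → 2, 7.47792/1 → 7; chars 27.
Subsquare: 1.48687/0.0833333 → 17 → r, 0.47792/0.0416667 → 11 → l; chars rl.
Extended square: 0.07020/0.00833333 → 8, 0.01959/0.00416667 → 4; chars 84.

GH27rl84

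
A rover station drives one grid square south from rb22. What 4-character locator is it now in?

RB21

Latitude square 2; −1 → 1.
The longitude characters are unchanged.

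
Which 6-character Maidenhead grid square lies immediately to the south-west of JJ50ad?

Longitude subsquare a = 0; −1 → -1, wraps to 23 = x, carry into square.
Longitude square 5; −1 → 4.
Latitude subsquare d = 3; −1 → 2 = c.

JJ40xc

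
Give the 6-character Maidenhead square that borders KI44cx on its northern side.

KI45ca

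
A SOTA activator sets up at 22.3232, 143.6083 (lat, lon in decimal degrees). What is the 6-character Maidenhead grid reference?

QL12th

Offset from 180°W / 90°S: lon 323.6083°, lat 112.3232°.
Field: 323.6083/20 → 16 → Q, 112.3232/10 → 11 → L; chars QL.
Square: 3.6083/2 → 1, 2.3232/1 → 2; chars 12.
Subsquare: 1.6083/0.0833333 → 19 → t, 0.3232/0.0416667 → 7 → h; chars th.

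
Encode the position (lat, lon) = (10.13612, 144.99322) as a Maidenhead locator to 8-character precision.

Offset from 180°W / 90°S: lon 324.99322°, lat 100.13612°.
Field: 324.99322/20 → 16 → Q, 100.13612/10 → 10 → K; chars QK.
Square: 4.99322/2 → 2, 0.13612/1 → 0; chars 20.
Subsquare: 0.99322/0.0833333 → 11 → l, 0.13612/0.0416667 → 3 → d; chars ld.
Extended square: 0.07655/0.00833333 → 9, 0.01112/0.00416667 → 2; chars 92.

QK20ld92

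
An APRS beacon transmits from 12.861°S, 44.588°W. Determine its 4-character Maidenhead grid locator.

Offset from 180°W / 90°S: lon 135.41°, lat 77.14°.
Field: lon ⌊135.41/20⌋ = 6 → G; lat ⌊77.14/10⌋ = 7 → H.
Square: lon ⌊15.41/2⌋ = 7; lat ⌊7.14/1⌋ = 7.

GH77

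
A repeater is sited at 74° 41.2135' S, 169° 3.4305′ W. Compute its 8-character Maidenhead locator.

AB55lh35

Shift to the Maidenhead origin (180°W, 90°S): lon 10.94282, lat 15.31311.
Field (20°×10°, letters A–R): lon ⌊10.94282/20⌋ = 0 → A; lat ⌊15.31311/10⌋ = 1 → B.
Square (2°×1°, digits 0–9): lon ⌊10.94282/2⌋ = 5; lat ⌊5.31311/1⌋ = 5.
Subsquare (5′×2.5′, letters a–x): lon ⌊0.94282/0.0833333⌋ = 11 → l; lat ⌊0.31311/0.0416667⌋ = 7 → h.
Extended square (30″×15″, digits 0–9): lon ⌊0.02616/0.00833333⌋ = 3; lat ⌊0.02144/0.00416667⌋ = 5.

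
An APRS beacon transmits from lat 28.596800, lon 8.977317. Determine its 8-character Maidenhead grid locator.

JL48lo73

Add 180° to longitude and 90° to latitude: 188.97732, 118.59680.
Field: 188.97732/20 → 9 → J, 118.59680/10 → 11 → L; chars JL.
Square: 8.97732/2 → 4, 8.59680/1 → 8; chars 48.
Subsquare: 0.97732/0.0833333 → 11 → l, 0.59680/0.0416667 → 14 → o; chars lo.
Extended square: 0.06065/0.00833333 → 7, 0.01347/0.00416667 → 3; chars 73.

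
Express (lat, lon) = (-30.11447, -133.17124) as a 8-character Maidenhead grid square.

CF39jv92

Add 180° to longitude and 90° to latitude: 46.82876, 59.88553.
Field (20°×10°, letters A–R): 46.82876/20 → 2 → C, 59.88553/10 → 5 → F; chars CF.
Square (2°×1°, digits 0–9): 6.82876/2 → 3, 9.88553/1 → 9; chars 39.
Subsquare (5′×2.5′, letters a–x): 0.82876/0.0833333 → 9 → j, 0.88553/0.0416667 → 21 → v; chars jv.
Extended square (30″×15″, digits 0–9): 0.07876/0.00833333 → 9, 0.01053/0.00416667 → 2; chars 92.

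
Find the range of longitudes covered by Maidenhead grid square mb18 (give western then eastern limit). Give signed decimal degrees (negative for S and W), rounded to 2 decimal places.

62.00, 64.00

Field M=12, B=1: +12·20° lon, +1·10° lat → SW at lon 60°, lat -80°.
Square 1, 8: +1·2° lon, +8·1° lat → SW at lon 62°, lat -72°.
Cell spans 2° lon × 1° lat.
west 62.00, east 64.00.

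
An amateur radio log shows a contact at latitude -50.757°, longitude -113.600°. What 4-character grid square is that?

Add 180° to longitude and 90° to latitude: 66.40, 39.24.
Field: lon ⌊66.40/20⌋ = 3 → D; lat ⌊39.24/10⌋ = 3 → D.
Square: lon ⌊6.40/2⌋ = 3; lat ⌊9.24/1⌋ = 9.

DD39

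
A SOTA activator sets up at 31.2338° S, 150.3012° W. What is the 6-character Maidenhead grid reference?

BF48us

Add 180° to longitude and 90° to latitude: 29.6988, 58.7662.
Field (20°×10°, letters A–R): lon ⌊29.6988/20⌋ = 1 → B; lat ⌊58.7662/10⌋ = 5 → F.
Square (2°×1°, digits 0–9): lon ⌊9.6988/2⌋ = 4; lat ⌊8.7662/1⌋ = 8.
Subsquare (5′×2.5′, letters a–x): lon ⌊1.6988/0.0833333⌋ = 20 → u; lat ⌊0.7662/0.0416667⌋ = 18 → s.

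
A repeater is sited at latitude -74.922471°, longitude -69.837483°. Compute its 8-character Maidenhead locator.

FB55bb98

Add 180° to longitude and 90° to latitude: 110.16252, 15.07753.
Field: 110.16252/20 → 5 → F, 15.07753/10 → 1 → B; chars FB.
Square: 10.16252/2 → 5, 5.07753/1 → 5; chars 55.
Subsquare: 0.16252/0.0833333 → 1 → b, 0.07753/0.0416667 → 1 → b; chars bb.
Extended square: 0.07918/0.00833333 → 9, 0.03586/0.00416667 → 8; chars 98.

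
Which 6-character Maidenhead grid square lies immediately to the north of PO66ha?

PO66hb

Latitude subsquare a = 0; +1 → 1 = b.
The longitude characters are unchanged.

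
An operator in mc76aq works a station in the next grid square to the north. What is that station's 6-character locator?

MC76ar

Latitude subsquare q = 16; +1 → 17 = r.
The longitude characters are unchanged.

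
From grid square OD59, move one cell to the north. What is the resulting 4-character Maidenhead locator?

Latitude square 9; +1 → 10, wraps to 0, carry into field.
Latitude field D = 3; +1 → 4 = E.
The longitude characters are unchanged.

OE50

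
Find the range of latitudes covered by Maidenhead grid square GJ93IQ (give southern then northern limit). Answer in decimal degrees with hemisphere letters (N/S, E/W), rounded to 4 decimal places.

3.6667° N, 3.7083° N

Field G=6, J=9: +6·20° lon, +9·10° lat → SW at lon -60°, lat 0°.
Square 9, 3: +9·2° lon, +3·1° lat → SW at lon -42°, lat 3°.
Subsquare i=8, q=16: +8·0.0833333° lon, +16·0.0416667° lat → SW at lon -41.3333°, lat 3.66667°.
Cell spans 0.0833333° lon × 0.0416667° lat.
south 3.6667° N, north 3.7083° N.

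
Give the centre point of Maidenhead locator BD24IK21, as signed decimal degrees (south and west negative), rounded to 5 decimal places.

-55.57708, -155.31250

Field B=1, D=3: +1·20° lon, +3·10° lat → SW at lon -160°, lat -60°.
Square 2, 4: +2·2° lon, +4·1° lat → SW at lon -156°, lat -56°.
Subsquare i=8, k=10: +8·0.0833333° lon, +10·0.0416667° lat → SW at lon -155.333°, lat -55.5833°.
Extended square 2, 1: +2·0.00833333° lon, +1·0.00416667° lat → SW at lon -155.317°, lat -55.5792°.
Cell spans 0.00833333° lon × 0.00416667° lat. Centre is SW corner plus half of each.
latitude -55.57708, longitude -155.31250.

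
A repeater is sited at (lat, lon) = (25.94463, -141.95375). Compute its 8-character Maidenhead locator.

BL95aw56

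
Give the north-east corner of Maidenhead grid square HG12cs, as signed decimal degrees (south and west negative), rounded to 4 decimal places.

-27.2083, -37.7500

Field H=7, G=6: +7·20° lon, +6·10° lat → SW at lon -40°, lat -30°.
Square 1, 2: +1·2° lon, +2·1° lat → SW at lon -38°, lat -28°.
Subsquare c=2, s=18: +2·0.0833333° lon, +18·0.0416667° lat → SW at lon -37.8333°, lat -27.25°.
Cell spans 0.0833333° lon × 0.0416667° lat. NE corner is SW corner plus one full cell.
latitude -27.2083, longitude -37.7500.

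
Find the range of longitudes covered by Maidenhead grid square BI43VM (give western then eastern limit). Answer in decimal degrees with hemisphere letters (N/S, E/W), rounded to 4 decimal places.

150.2500° W, 150.1667° W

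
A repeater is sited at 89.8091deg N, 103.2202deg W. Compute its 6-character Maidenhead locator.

Add 180° to longitude and 90° to latitude: 76.7798, 179.8091.
Field (20°×10°, letters A–R): lon ⌊76.7798/20⌋ = 3 → D; lat ⌊179.8091/10⌋ = 17 → R.
Square (2°×1°, digits 0–9): lon ⌊16.7798/2⌋ = 8; lat ⌊9.8091/1⌋ = 9.
Subsquare (5′×2.5′, letters a–x): lon ⌊0.7798/0.0833333⌋ = 9 → j; lat ⌊0.8091/0.0416667⌋ = 19 → t.

DR89jt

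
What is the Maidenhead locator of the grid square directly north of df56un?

DF56uo

Latitude subsquare n = 13; +1 → 14 = o.
The longitude characters are unchanged.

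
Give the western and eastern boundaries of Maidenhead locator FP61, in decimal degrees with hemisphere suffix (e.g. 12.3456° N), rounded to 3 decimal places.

Field F=5, P=15: +5·20° lon, +15·10° lat → SW at lon -80°, lat 60°.
Square 6, 1: +6·2° lon, +1·1° lat → SW at lon -68°, lat 61°.
Cell spans 2° lon × 1° lat.
west 68.000° W, east 66.000° W.

68.000° W, 66.000° W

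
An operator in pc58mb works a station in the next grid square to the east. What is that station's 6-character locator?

PC58nb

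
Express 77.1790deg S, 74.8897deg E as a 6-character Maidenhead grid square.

Shift to the Maidenhead origin (180°W, 90°S): lon 254.8897, lat 12.8210.
Field: lon ⌊254.8897/20⌋ = 12 → M; lat ⌊12.8210/10⌋ = 1 → B.
Square: lon ⌊14.8897/2⌋ = 7; lat ⌊2.8210/1⌋ = 2.
Subsquare: lon ⌊0.8897/0.0833333⌋ = 10 → k; lat ⌊0.8210/0.0416667⌋ = 19 → t.

MB72kt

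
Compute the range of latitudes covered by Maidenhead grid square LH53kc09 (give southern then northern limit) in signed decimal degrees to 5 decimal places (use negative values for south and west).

Field L=11, H=7: +11·20° lon, +7·10° lat → SW at lon 40°, lat -20°.
Square 5, 3: +5·2° lon, +3·1° lat → SW at lon 50°, lat -17°.
Subsquare k=10, c=2: +10·0.0833333° lon, +2·0.0416667° lat → SW at lon 50.8333°, lat -16.9167°.
Extended square 0, 9: +0·0.00833333° lon, +9·0.00416667° lat → SW at lon 50.8333°, lat -16.8792°.
Cell spans 0.00833333° lon × 0.00416667° lat.
south -16.87917, north -16.87500.

-16.87917, -16.87500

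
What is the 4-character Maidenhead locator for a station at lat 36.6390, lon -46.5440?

Offset from 180°W / 90°S: lon 133.46°, lat 126.64°.
Field: 133.46/20 → 6 → G, 126.64/10 → 12 → M; chars GM.
Square: 13.46/2 → 6, 6.64/1 → 6; chars 66.

GM66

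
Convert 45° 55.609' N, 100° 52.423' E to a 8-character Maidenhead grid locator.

ON05kw42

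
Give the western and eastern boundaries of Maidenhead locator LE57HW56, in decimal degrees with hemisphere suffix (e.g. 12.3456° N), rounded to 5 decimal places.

50.62500° E, 50.63333° E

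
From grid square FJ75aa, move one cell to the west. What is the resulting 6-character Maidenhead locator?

FJ65xa

Longitude subsquare a = 0; −1 → -1, wraps to 23 = x, carry into square.
Longitude square 7; −1 → 6.
The latitude characters are unchanged.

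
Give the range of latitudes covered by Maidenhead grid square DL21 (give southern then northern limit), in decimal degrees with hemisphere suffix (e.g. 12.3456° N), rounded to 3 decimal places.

21.000° N, 22.000° N

Field D=3, L=11: +3·20° lon, +11·10° lat → SW at lon -120°, lat 20°.
Square 2, 1: +2·2° lon, +1·1° lat → SW at lon -116°, lat 21°.
Cell spans 2° lon × 1° lat.
south 21.000° N, north 22.000° N.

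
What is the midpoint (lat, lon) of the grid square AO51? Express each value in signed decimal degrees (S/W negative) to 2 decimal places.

51.50, -169.00

Field A=0, O=14: +0·20° lon, +14·10° lat → SW at lon -180°, lat 50°.
Square 5, 1: +5·2° lon, +1·1° lat → SW at lon -170°, lat 51°.
Cell spans 2° lon × 1° lat. Centre is SW corner plus half of each.
latitude 51.50, longitude -169.00.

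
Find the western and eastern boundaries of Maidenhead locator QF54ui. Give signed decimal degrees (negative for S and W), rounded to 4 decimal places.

151.6667, 151.7500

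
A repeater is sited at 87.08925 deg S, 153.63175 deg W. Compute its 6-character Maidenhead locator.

Offset from 180°W / 90°S: lon 26.3682°, lat 2.9107°.
Field (20°×10°, letters A–R): lon ⌊26.3682/20⌋ = 1 → B; lat ⌊2.9107/10⌋ = 0 → A.
Square (2°×1°, digits 0–9): lon ⌊6.3682/2⌋ = 3; lat ⌊2.9107/1⌋ = 2.
Subsquare (5′×2.5′, letters a–x): lon ⌊0.3682/0.0833333⌋ = 4 → e; lat ⌊0.9107/0.0416667⌋ = 21 → v.

BA32ev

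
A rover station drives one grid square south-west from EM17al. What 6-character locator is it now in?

EM07xk

Longitude subsquare a = 0; −1 → -1, wraps to 23 = x, carry into square.
Longitude square 1; −1 → 0.
Latitude subsquare l = 11; −1 → 10 = k.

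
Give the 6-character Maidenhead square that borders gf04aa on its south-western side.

FF93xx

Longitude subsquare a = 0; −1 → -1, wraps to 23 = x, carry into square.
Longitude square 0; −1 → -1, wraps to 9, carry into field.
Longitude field G = 6; −1 → 5 = F.
Latitude subsquare a = 0; −1 → -1, wraps to 23 = x, carry into square.
Latitude square 4; −1 → 3.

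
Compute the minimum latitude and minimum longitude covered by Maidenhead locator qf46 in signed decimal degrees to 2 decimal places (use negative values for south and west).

Field Q=16, F=5: +16·20° lon, +5·10° lat → SW at lon 140°, lat -40°.
Square 4, 6: +4·2° lon, +6·1° lat → SW at lon 148°, lat -34°.
latitude -34.00, longitude 148.00.

-34.00, 148.00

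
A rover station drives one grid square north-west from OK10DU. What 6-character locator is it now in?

OK10cv

Longitude subsquare d = 3; −1 → 2 = c.
Latitude subsquare u = 20; +1 → 21 = v.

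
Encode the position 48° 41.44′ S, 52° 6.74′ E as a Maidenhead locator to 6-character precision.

LE61bh

Add 180° to longitude and 90° to latitude: 232.1123, 41.3093.
Field: 232.1123/20 → 11 → L, 41.3093/10 → 4 → E; chars LE.
Square: 12.1123/2 → 6, 1.3093/1 → 1; chars 61.
Subsquare: 0.1123/0.0833333 → 1 → b, 0.3093/0.0416667 → 7 → h; chars bh.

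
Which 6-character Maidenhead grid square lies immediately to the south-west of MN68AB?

MN58xa

Longitude subsquare a = 0; −1 → -1, wraps to 23 = x, carry into square.
Longitude square 6; −1 → 5.
Latitude subsquare b = 1; −1 → 0 = a.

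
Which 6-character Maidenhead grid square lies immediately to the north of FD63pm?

FD63pn

Latitude subsquare m = 12; +1 → 13 = n.
The longitude characters are unchanged.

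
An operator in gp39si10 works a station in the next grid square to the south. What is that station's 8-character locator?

Latitude extended square 0; −1 → -1, wraps to 9, carry into subsquare.
Latitude subsquare i = 8; −1 → 7 = h.
The longitude characters are unchanged.

GP39sh19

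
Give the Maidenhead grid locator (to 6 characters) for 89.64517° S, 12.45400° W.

IA30si

Add 180° to longitude and 90° to latitude: 167.5460, 0.3548.
Field: 167.5460/20 → 8 → I, 0.3548/10 → 0 → A; chars IA.
Square: 7.5460/2 → 3, 0.3548/1 → 0; chars 30.
Subsquare: 1.5460/0.0833333 → 18 → s, 0.3548/0.0416667 → 8 → i; chars si.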